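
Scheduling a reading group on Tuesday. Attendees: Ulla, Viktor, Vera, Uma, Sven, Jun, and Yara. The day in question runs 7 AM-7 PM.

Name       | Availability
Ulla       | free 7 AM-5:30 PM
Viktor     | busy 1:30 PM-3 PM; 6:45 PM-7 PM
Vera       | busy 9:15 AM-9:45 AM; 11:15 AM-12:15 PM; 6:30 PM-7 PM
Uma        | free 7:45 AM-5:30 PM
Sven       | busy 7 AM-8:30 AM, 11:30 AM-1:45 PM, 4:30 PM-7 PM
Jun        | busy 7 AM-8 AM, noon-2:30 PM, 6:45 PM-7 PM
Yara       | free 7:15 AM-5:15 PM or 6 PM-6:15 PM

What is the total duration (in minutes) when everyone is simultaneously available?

Ulla free: 07:00-17:30.
Viktor free: 07:00-13:30, 15:00-18:45 (invert busy blocks within the working day).
Vera free: 07:00-09:15, 09:45-11:15, 12:15-18:30 (invert busy blocks within the working day).
Uma free: 07:45-17:30.
Sven free: 08:30-11:30, 13:45-16:30 (invert busy blocks within the working day).
Jun free: 08:00-12:00, 14:30-18:45 (invert busy blocks within the working day).
Yara free: 07:15-17:15, 18:00-18:15.
Ulla ∩ Viktor: 07:00-13:30, 15:00-17:30.
Ulla ∩ Viktor ∩ Vera: 07:00-09:15, 09:45-11:15, 12:15-13:30, 15:00-17:30.
Ulla ∩ Viktor ∩ Vera ∩ Uma: 07:45-09:15, 09:45-11:15, 12:15-13:30, 15:00-17:30.
Ulla ∩ Viktor ∩ Vera ∩ Uma ∩ Sven: 08:30-09:15, 09:45-11:15, 15:00-16:30.
Ulla ∩ Viktor ∩ Vera ∩ Uma ∩ Sven ∩ Jun: 08:30-09:15, 09:45-11:15, 15:00-16:30.
Ulla ∩ Viktor ∩ Vera ∩ Uma ∩ Sven ∩ Jun ∩ Yara: 08:30-09:15, 09:45-11:15, 15:00-16:30.
Summing the common windows: 45 + 90 + 90 = 225 minutes.

225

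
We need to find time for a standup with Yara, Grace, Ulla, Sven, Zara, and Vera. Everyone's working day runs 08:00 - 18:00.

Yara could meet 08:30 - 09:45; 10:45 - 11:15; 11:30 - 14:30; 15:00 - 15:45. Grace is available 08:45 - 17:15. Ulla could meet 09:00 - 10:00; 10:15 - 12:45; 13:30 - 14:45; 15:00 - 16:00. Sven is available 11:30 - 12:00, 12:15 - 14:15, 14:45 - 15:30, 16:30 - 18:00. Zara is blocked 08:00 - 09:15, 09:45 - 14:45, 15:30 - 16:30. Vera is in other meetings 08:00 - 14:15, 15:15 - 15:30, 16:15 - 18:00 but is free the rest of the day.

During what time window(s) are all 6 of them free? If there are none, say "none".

Yara free: 08:30-09:45, 10:45-11:15, 11:30-14:30, 15:00-15:45.
Grace free: 08:45-17:15.
Ulla free: 09:00-10:00, 10:15-12:45, 13:30-14:45, 15:00-16:00.
Sven free: 11:30-12:00, 12:15-14:15, 14:45-15:30, 16:30-18:00.
Zara free: 09:15-09:45, 14:45-15:30, 16:30-18:00 (invert busy blocks within the working day).
Vera free: 14:15-15:15, 15:30-16:15 (invert busy blocks within the working day).
Yara ∩ Grace: 08:45-09:45, 10:45-11:15, 11:30-14:30, 15:00-15:45.
Yara ∩ Grace ∩ Ulla: 09:00-09:45, 10:45-11:15, 11:30-12:45, 13:30-14:30, 15:00-15:45.
Yara ∩ Grace ∩ Ulla ∩ Sven: 11:30-12:00, 12:15-12:45, 13:30-14:15, 15:00-15:30.
Yara ∩ Grace ∩ Ulla ∩ Sven ∩ Zara: 15:00-15:30.
Yara ∩ Grace ∩ Ulla ∩ Sven ∩ Zara ∩ Vera: 15:00-15:15.

15:00-15:15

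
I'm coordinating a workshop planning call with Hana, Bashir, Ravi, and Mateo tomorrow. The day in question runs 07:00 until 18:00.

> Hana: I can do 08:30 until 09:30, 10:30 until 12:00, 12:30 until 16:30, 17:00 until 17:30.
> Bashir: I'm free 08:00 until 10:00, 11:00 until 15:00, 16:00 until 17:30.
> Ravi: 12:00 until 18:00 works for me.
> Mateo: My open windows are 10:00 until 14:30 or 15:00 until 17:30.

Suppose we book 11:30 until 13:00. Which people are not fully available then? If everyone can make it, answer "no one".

Hana, Ravi

Hana: not fully free for 11:30-13:00. Bashir: free for 11:30-13:00. Ravi: not fully free for 11:30-13:00. Mateo: free for 11:30-13:00.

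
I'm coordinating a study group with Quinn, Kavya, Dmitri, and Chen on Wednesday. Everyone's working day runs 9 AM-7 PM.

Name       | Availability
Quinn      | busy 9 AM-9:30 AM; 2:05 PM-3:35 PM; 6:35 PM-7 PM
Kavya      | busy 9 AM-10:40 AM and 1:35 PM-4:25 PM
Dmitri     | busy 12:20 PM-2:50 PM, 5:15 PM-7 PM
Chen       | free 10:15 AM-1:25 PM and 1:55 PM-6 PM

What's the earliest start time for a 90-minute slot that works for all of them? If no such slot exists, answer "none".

10:40

Quinn free: 09:30-14:05, 15:35-18:35 (invert busy blocks within the working day).
Kavya free: 10:40-13:35, 16:25-19:00 (invert busy blocks within the working day).
Dmitri free: 09:00-12:20, 14:50-17:15 (invert busy blocks within the working day).
Chen free: 10:15-13:25, 13:55-18:00.
Quinn ∩ Kavya: 10:40-13:35, 16:25-18:35.
Quinn ∩ Kavya ∩ Dmitri: 10:40-12:20, 16:25-17:15.
Quinn ∩ Kavya ∩ Dmitri ∩ Chen: 10:40-12:20, 16:25-17:15.
The first common window of at least 90 minutes is 10:40-12:20, so the earliest start is 10:40.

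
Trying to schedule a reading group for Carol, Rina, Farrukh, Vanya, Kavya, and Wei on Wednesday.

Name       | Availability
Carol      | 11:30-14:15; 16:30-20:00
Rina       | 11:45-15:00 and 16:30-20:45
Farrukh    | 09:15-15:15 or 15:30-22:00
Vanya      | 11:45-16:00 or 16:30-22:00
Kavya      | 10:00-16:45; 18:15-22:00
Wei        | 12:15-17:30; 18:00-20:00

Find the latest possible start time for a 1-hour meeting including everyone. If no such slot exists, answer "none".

19:00

Carol ∩ Rina: 11:45-14:15, 16:30-20:00.
Carol ∩ Rina ∩ Farrukh: 11:45-14:15, 16:30-20:00.
Carol ∩ Rina ∩ Farrukh ∩ Vanya: 11:45-14:15, 16:30-20:00.
Carol ∩ Rina ∩ Farrukh ∩ Vanya ∩ Kavya: 11:45-14:15, 16:30-16:45, 18:15-20:00.
Carol ∩ Rina ∩ Farrukh ∩ Vanya ∩ Kavya ∩ Wei: 12:15-14:15, 16:30-16:45, 18:15-20:00.
Those are the intersection windows.
The last common window of at least 60 minutes is 18:15-20:00; a 60-minute meeting can start as late as 19:00 and still end by 20:00.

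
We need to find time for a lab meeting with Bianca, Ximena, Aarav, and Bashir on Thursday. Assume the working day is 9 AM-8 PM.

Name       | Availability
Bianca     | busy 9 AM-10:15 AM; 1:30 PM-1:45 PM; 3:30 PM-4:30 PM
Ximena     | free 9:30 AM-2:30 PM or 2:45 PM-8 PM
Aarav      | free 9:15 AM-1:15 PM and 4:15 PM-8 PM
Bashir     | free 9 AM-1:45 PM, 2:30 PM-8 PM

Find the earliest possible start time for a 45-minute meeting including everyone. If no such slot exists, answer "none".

Bianca free: 10:15-13:30, 13:45-15:30, 16:30-20:00 (invert busy blocks within the working day).
Ximena free: 09:30-14:30, 14:45-20:00.
Aarav free: 09:15-13:15, 16:15-20:00.
Bashir free: 09:00-13:45, 14:30-20:00.
Bianca ∩ Ximena: 10:15-13:30, 13:45-14:30, 14:45-15:30, 16:30-20:00.
Bianca ∩ Ximena ∩ Aarav: 10:15-13:15, 16:30-20:00.
Bianca ∩ Ximena ∩ Aarav ∩ Bashir: 10:15-13:15, 16:30-20:00.
Those are the intersection windows.
The first common window of at least 45 minutes is 10:15-13:15, so the earliest start is 10:15.

10:15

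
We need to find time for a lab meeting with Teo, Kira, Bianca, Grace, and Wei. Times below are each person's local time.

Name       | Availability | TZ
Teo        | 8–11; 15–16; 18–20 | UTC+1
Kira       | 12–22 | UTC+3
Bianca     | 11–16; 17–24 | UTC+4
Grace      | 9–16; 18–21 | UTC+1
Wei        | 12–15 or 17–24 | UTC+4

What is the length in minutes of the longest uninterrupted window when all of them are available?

120

Teo in UTC: 07:00-10:00, 14:00-15:00, 17:00-19:00 (subtract 1h to convert from UTC+1).
Kira in UTC: 09:00-19:00 (subtract 3h to convert from UTC+3).
Bianca in UTC: 07:00-12:00, 13:00-20:00 (subtract 4h to convert from UTC+4).
Grace in UTC: 08:00-15:00, 17:00-20:00 (subtract 1h to convert from UTC+1).
Wei in UTC: 08:00-11:00, 13:00-20:00 (subtract 4h to convert from UTC+4).
Teo ∩ Kira: 09:00-10:00, 14:00-15:00, 17:00-19:00.
Teo ∩ Kira ∩ Bianca: 09:00-10:00, 14:00-15:00, 17:00-19:00.
Teo ∩ Kira ∩ Bianca ∩ Grace: 09:00-10:00, 14:00-15:00, 17:00-19:00.
Teo ∩ Kira ∩ Bianca ∩ Grace ∩ Wei: 09:00-10:00, 14:00-15:00, 17:00-19:00.
Those are the intersection windows.
The longest is 17:00-19:00 at 120 minutes.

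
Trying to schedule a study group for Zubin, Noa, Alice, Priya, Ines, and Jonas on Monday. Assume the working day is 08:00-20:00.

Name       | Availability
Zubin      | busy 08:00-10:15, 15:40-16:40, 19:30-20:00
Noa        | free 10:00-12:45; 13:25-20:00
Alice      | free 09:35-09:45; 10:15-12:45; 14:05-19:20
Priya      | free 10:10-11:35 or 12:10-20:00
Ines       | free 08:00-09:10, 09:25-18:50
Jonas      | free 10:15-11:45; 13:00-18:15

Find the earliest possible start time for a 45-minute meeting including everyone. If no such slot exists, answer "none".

Zubin free: 10:15-15:40, 16:40-19:30 (invert busy blocks within the working day).
Noa free: 10:00-12:45, 13:25-20:00.
Alice free: 09:35-09:45, 10:15-12:45, 14:05-19:20.
Priya free: 10:10-11:35, 12:10-20:00.
Ines free: 08:00-09:10, 09:25-18:50.
Jonas free: 10:15-11:45, 13:00-18:15.
Zubin ∩ Noa: 10:15-12:45, 13:25-15:40, 16:40-19:30.
Zubin ∩ Noa ∩ Alice: 10:15-12:45, 14:05-15:40, 16:40-19:20.
Zubin ∩ Noa ∩ Alice ∩ Priya: 10:15-11:35, 12:10-12:45, 14:05-15:40, 16:40-19:20.
Zubin ∩ Noa ∩ Alice ∩ Priya ∩ Ines: 10:15-11:35, 12:10-12:45, 14:05-15:40, 16:40-18:50.
Zubin ∩ Noa ∩ Alice ∩ Priya ∩ Ines ∩ Jonas: 10:15-11:35, 14:05-15:40, 16:40-18:15.
The first common window of at least 45 minutes is 10:15-11:35, so the earliest start is 10:15.

10:15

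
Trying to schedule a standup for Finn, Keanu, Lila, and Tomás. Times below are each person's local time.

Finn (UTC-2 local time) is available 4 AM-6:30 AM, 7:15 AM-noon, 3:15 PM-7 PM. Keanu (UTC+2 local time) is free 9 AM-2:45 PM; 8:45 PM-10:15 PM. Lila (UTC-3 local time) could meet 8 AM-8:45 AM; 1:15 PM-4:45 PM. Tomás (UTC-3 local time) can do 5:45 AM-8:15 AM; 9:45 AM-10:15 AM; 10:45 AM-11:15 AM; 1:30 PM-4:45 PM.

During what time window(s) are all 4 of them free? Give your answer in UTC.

11:00-11:15, 18:45-19:45

Finn in UTC: 06:00-08:30, 09:15-14:00, 17:15-21:00 (add 2h to convert from UTC-2).
Keanu in UTC: 07:00-12:45, 18:45-20:15 (subtract 2h to convert from UTC+2).
Lila in UTC: 11:00-11:45, 16:15-19:45 (add 3h to convert from UTC-3).
Tomás in UTC: 08:45-11:15, 12:45-13:15, 13:45-14:15, 16:30-19:45 (add 3h to convert from UTC-3).
Finn ∩ Keanu: 07:00-08:30, 09:15-12:45, 18:45-20:15.
Finn ∩ Keanu ∩ Lila: 11:00-11:45, 18:45-19:45.
Finn ∩ Keanu ∩ Lila ∩ Tomás: 11:00-11:15, 18:45-19:45.
So the common availability across everyone is 11:00-11:15, 18:45-19:45.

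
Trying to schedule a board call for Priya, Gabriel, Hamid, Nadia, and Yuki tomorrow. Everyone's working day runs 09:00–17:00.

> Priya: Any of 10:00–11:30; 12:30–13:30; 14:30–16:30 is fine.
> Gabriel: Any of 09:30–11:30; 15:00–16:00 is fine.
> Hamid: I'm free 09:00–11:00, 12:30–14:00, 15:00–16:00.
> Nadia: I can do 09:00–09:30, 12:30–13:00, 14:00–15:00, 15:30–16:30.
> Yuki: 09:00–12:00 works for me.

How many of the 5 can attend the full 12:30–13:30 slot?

Priya and Hamid can make the full 12:30-13:30 slot — that's 2.

2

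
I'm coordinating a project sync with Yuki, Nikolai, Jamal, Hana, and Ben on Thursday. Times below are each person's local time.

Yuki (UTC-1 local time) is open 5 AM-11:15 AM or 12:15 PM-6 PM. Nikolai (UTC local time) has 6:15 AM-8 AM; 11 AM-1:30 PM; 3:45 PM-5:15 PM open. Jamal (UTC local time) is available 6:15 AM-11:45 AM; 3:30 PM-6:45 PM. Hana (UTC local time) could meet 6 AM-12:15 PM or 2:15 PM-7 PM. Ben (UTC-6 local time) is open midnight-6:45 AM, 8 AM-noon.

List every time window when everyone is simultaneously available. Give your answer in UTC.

Yuki in UTC: 06:00-12:15, 13:15-19:00 (add 1h to convert from UTC-1).
Nikolai in UTC: 06:15-08:00, 11:00-13:30, 15:45-17:15.
Jamal in UTC: 06:15-11:45, 15:30-18:45.
Hana in UTC: 06:00-12:15, 14:15-19:00.
Ben in UTC: 06:00-12:45, 14:00-18:00 (add 6h to convert from UTC-6).
Yuki ∩ Nikolai: 06:15-08:00, 11:00-12:15, 13:15-13:30, 15:45-17:15.
Yuki ∩ Nikolai ∩ Jamal: 06:15-08:00, 11:00-11:45, 15:45-17:15.
Yuki ∩ Nikolai ∩ Jamal ∩ Hana: 06:15-08:00, 11:00-11:45, 15:45-17:15.
Yuki ∩ Nikolai ∩ Jamal ∩ Hana ∩ Ben: 06:15-08:00, 11:00-11:45, 15:45-17:15.

06:15-08:00, 11:00-11:45, 15:45-17:15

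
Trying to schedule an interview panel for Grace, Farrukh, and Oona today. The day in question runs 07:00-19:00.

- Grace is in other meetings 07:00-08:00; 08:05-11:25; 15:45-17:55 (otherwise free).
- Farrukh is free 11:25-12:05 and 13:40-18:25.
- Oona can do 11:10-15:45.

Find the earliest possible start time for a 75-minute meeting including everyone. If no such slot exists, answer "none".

Grace free: 08:00-08:05, 11:25-15:45, 17:55-19:00 (invert busy blocks within the working day).
Farrukh free: 11:25-12:05, 13:40-18:25.
Oona free: 11:10-15:45.
Grace ∩ Farrukh: 11:25-12:05, 13:40-15:45, 17:55-18:25.
Grace ∩ Farrukh ∩ Oona: 11:25-12:05, 13:40-15:45.
The first common window of at least 75 minutes is 13:40-15:45, so the earliest start is 13:40.

13:40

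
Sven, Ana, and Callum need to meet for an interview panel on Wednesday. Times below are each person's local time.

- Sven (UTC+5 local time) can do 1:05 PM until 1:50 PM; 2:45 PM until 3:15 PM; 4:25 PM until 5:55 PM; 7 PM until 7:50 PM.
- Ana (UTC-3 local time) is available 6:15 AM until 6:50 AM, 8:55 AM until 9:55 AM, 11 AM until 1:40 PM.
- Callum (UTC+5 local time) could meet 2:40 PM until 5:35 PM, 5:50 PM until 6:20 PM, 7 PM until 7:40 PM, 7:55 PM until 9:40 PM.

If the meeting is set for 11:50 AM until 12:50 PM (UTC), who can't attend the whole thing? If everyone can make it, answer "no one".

Ana, Callum

Sven in UTC: 08:05-08:50, 09:45-10:15, 11:25-12:55, 14:00-14:50 (subtract 5h to convert from UTC+5).
Ana in UTC: 09:15-09:50, 11:55-12:55, 14:00-16:40 (add 3h to convert from UTC-3).
Callum in UTC: 09:40-12:35, 12:50-13:20, 14:00-14:40, 14:55-16:40 (subtract 5h to convert from UTC+5).
Sven: free for 11:50-12:50. Ana: not fully free for 11:50-12:50. Callum: not fully free for 11:50-12:50.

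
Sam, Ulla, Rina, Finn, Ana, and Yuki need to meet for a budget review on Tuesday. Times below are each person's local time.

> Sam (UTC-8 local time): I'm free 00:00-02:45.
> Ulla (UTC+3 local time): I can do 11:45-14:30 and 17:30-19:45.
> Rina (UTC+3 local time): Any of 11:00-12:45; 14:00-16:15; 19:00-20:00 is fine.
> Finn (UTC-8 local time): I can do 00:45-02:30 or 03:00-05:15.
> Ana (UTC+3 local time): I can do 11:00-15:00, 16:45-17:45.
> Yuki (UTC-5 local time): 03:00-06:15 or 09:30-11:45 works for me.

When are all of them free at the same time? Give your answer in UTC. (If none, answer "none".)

Sam in UTC: 08:00-10:45 (add 8h to convert from UTC-8).
Ulla in UTC: 08:45-11:30, 14:30-16:45 (subtract 3h to convert from UTC+3).
Rina in UTC: 08:00-09:45, 11:00-13:15, 16:00-17:00 (subtract 3h to convert from UTC+3).
Finn in UTC: 08:45-10:30, 11:00-13:15 (add 8h to convert from UTC-8).
Ana in UTC: 08:00-12:00, 13:45-14:45 (subtract 3h to convert from UTC+3).
Yuki in UTC: 08:00-11:15, 14:30-16:45 (add 5h to convert from UTC-5).
Sam ∩ Ulla: 08:45-10:45.
Sam ∩ Ulla ∩ Rina: 08:45-09:45.
Sam ∩ Ulla ∩ Rina ∩ Finn: 08:45-09:45.
Sam ∩ Ulla ∩ Rina ∩ Finn ∩ Ana: 08:45-09:45.
Sam ∩ Ulla ∩ Rina ∩ Finn ∩ Ana ∩ Yuki: 08:45-09:45.
Those are the intersection windows.

08:45-09:45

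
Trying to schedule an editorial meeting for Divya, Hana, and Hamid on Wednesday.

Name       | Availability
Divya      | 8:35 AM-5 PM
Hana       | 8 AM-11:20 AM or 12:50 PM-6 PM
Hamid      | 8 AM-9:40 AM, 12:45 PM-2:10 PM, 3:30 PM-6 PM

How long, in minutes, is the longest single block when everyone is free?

90

Divya ∩ Hana: 08:35-11:20, 12:50-17:00.
Divya ∩ Hana ∩ Hamid: 08:35-09:40, 12:50-14:10, 15:30-17:00.
The longest is 15:30-17:00 at 90 minutes.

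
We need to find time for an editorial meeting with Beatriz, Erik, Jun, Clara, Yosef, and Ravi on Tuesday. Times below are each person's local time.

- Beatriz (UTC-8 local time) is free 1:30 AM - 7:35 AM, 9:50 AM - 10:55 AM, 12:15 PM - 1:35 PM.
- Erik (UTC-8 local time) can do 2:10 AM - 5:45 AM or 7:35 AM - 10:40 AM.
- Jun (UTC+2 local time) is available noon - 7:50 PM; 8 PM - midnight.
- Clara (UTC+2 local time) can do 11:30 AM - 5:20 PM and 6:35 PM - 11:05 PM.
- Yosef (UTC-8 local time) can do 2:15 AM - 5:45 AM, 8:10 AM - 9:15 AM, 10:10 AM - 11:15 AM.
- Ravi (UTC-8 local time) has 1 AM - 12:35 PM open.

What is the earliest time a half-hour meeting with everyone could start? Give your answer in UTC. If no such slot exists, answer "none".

Beatriz in UTC: 09:30-15:35, 17:50-18:55, 20:15-21:35 (add 8h to convert from UTC-8).
Erik in UTC: 10:10-13:45, 15:35-18:40 (add 8h to convert from UTC-8).
Jun in UTC: 10:00-17:50, 18:00-22:00 (subtract 2h to convert from UTC+2).
Clara in UTC: 09:30-15:20, 16:35-21:05 (subtract 2h to convert from UTC+2).
Yosef in UTC: 10:15-13:45, 16:10-17:15, 18:10-19:15 (add 8h to convert from UTC-8).
Ravi in UTC: 09:00-20:35 (add 8h to convert from UTC-8).
Beatriz ∩ Erik: 10:10-13:45, 17:50-18:40.
Beatriz ∩ Erik ∩ Jun: 10:10-13:45, 18:00-18:40.
Beatriz ∩ Erik ∩ Jun ∩ Clara: 10:10-13:45, 18:00-18:40.
Beatriz ∩ Erik ∩ Jun ∩ Clara ∩ Yosef: 10:15-13:45, 18:10-18:40.
Beatriz ∩ Erik ∩ Jun ∩ Clara ∩ Yosef ∩ Ravi: 10:15-13:45, 18:10-18:40.
The first common window of at least 30 minutes is 10:15-13:45, so the earliest start is 10:15.

10:15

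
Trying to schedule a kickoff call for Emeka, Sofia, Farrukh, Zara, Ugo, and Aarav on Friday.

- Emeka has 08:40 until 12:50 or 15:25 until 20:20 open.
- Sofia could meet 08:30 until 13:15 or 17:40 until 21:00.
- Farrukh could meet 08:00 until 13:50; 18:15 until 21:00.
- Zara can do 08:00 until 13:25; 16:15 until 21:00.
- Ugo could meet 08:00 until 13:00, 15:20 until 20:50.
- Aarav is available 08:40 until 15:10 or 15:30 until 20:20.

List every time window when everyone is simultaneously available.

08:40-12:50, 18:15-20:20

Emeka ∩ Sofia: 08:40-12:50, 17:40-20:20.
Emeka ∩ Sofia ∩ Farrukh: 08:40-12:50, 18:15-20:20.
Emeka ∩ Sofia ∩ Farrukh ∩ Zara: 08:40-12:50, 18:15-20:20.
Emeka ∩ Sofia ∩ Farrukh ∩ Zara ∩ Ugo: 08:40-12:50, 18:15-20:20.
Emeka ∩ Sofia ∩ Farrukh ∩ Zara ∩ Ugo ∩ Aarav: 08:40-12:50, 18:15-20:20.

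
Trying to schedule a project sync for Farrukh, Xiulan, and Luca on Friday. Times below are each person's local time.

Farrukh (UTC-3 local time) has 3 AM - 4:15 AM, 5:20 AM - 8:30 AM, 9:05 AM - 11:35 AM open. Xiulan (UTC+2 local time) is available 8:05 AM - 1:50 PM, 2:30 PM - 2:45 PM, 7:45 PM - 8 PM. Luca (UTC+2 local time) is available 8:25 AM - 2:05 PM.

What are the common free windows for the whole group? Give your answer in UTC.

Farrukh in UTC: 06:00-07:15, 08:20-11:30, 12:05-14:35 (add 3h to convert from UTC-3).
Xiulan in UTC: 06:05-11:50, 12:30-12:45, 17:45-18:00 (subtract 2h to convert from UTC+2).
Luca in UTC: 06:25-12:05 (subtract 2h to convert from UTC+2).
Farrukh ∩ Xiulan: 06:05-07:15, 08:20-11:30, 12:30-12:45.
Farrukh ∩ Xiulan ∩ Luca: 06:25-07:15, 08:20-11:30.

06:25-07:15, 08:20-11:30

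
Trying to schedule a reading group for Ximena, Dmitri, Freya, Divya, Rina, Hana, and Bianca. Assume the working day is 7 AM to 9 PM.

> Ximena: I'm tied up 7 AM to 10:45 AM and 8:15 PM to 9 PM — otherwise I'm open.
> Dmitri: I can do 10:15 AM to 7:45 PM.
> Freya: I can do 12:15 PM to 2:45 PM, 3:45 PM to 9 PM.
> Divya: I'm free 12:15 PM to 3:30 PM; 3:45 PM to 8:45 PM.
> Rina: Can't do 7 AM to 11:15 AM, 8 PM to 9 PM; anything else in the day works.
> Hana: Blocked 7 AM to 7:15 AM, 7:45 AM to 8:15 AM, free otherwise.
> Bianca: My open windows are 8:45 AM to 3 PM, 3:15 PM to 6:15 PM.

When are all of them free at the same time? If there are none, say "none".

Ximena free: 10:45-20:15 (invert busy blocks within the working day).
Dmitri free: 10:15-19:45.
Freya free: 12:15-14:45, 15:45-21:00.
Divya free: 12:15-15:30, 15:45-20:45.
Rina free: 11:15-20:00 (invert busy blocks within the working day).
Hana free: 07:15-07:45, 08:15-21:00 (invert busy blocks within the working day).
Bianca free: 08:45-15:00, 15:15-18:15.
Ximena ∩ Dmitri: 10:45-19:45.
Ximena ∩ Dmitri ∩ Freya: 12:15-14:45, 15:45-19:45.
Ximena ∩ Dmitri ∩ Freya ∩ Divya: 12:15-14:45, 15:45-19:45.
Ximena ∩ Dmitri ∩ Freya ∩ Divya ∩ Rina: 12:15-14:45, 15:45-19:45.
Ximena ∩ Dmitri ∩ Freya ∩ Divya ∩ Rina ∩ Hana: 12:15-14:45, 15:45-19:45.
Ximena ∩ Dmitri ∩ Freya ∩ Divya ∩ Rina ∩ Hana ∩ Bianca: 12:15-14:45, 15:45-18:15.

12:15-14:45, 15:45-18:15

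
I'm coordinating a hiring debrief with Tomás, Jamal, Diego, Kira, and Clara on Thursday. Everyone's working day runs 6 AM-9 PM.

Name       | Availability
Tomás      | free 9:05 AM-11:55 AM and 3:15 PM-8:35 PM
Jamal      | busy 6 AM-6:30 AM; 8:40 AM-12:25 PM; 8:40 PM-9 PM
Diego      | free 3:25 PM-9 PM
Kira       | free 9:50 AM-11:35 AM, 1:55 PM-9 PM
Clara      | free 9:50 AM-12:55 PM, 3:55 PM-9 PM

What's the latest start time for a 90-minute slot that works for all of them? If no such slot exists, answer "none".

19:05

Tomás free: 09:05-11:55, 15:15-20:35.
Jamal free: 06:30-08:40, 12:25-20:40 (invert busy blocks within the working day).
Diego free: 15:25-21:00.
Kira free: 09:50-11:35, 13:55-21:00.
Clara free: 09:50-12:55, 15:55-21:00.
Tomás ∩ Jamal: 15:15-20:35.
Tomás ∩ Jamal ∩ Diego: 15:25-20:35.
Tomás ∩ Jamal ∩ Diego ∩ Kira: 15:25-20:35.
Tomás ∩ Jamal ∩ Diego ∩ Kira ∩ Clara: 15:55-20:35.
The last common window of at least 90 minutes is 15:55-20:35; a 90-minute meeting can start as late as 19:05 and still end by 20:35.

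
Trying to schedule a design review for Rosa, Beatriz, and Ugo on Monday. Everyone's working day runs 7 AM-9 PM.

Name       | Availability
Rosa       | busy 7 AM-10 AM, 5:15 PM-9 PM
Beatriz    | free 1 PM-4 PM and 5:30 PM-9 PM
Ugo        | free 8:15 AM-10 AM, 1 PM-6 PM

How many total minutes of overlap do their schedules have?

180

Rosa free: 10:00-17:15 (invert busy blocks within the working day).
Beatriz free: 13:00-16:00, 17:30-21:00.
Ugo free: 08:15-10:00, 13:00-18:00.
Rosa ∩ Beatriz: 13:00-16:00.
Rosa ∩ Beatriz ∩ Ugo: 13:00-16:00.
Those are the intersection windows.
That's a single block of 180 minutes.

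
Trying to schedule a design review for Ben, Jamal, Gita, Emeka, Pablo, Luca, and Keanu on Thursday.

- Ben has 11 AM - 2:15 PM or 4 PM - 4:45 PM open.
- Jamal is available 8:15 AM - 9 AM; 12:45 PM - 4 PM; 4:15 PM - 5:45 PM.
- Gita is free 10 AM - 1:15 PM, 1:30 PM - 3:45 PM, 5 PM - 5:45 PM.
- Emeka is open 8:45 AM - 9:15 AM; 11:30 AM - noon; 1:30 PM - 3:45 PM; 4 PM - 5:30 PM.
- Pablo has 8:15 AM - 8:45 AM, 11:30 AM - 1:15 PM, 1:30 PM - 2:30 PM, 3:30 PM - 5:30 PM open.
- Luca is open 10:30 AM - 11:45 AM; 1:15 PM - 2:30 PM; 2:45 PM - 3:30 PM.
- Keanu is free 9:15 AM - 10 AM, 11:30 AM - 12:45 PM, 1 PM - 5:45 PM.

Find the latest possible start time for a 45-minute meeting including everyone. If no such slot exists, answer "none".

13:30

Ben ∩ Jamal: 12:45-14:15, 16:15-16:45.
Ben ∩ Jamal ∩ Gita: 12:45-13:15, 13:30-14:15.
Ben ∩ Jamal ∩ Gita ∩ Emeka: 13:30-14:15.
Ben ∩ Jamal ∩ Gita ∩ Emeka ∩ Pablo: 13:30-14:15.
Ben ∩ Jamal ∩ Gita ∩ Emeka ∩ Pablo ∩ Luca: 13:30-14:15.
Ben ∩ Jamal ∩ Gita ∩ Emeka ∩ Pablo ∩ Luca ∩ Keanu: 13:30-14:15.
Those are the intersection windows.
The last common window of at least 45 minutes is 13:30-14:15; a 45-minute meeting can start as late as 13:30 and still end by 14:15.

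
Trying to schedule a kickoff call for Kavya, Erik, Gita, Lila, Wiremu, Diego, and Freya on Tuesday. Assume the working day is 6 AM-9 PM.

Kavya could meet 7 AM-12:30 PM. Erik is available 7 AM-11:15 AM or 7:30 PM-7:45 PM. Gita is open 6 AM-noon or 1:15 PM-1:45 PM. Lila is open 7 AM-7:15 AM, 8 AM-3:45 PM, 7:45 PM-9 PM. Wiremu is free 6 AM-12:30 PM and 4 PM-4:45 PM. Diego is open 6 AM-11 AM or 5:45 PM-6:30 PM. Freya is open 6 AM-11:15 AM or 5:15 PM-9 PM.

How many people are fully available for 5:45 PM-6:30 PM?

Diego and Freya can make the full 17:45-18:30 slot — that's 2.

2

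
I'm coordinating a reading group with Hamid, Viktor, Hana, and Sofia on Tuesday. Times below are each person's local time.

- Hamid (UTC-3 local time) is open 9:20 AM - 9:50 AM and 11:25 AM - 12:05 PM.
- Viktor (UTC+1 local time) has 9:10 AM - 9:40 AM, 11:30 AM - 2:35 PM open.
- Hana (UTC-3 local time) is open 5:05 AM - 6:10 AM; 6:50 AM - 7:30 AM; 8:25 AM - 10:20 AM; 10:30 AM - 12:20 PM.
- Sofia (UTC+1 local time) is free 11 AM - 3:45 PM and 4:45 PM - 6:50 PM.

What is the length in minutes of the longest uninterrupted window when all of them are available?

Hamid in UTC: 12:20-12:50, 14:25-15:05 (add 3h to convert from UTC-3).
Viktor in UTC: 08:10-08:40, 10:30-13:35 (subtract 1h to convert from UTC+1).
Hana in UTC: 08:05-09:10, 09:50-10:30, 11:25-13:20, 13:30-15:20 (add 3h to convert from UTC-3).
Sofia in UTC: 10:00-14:45, 15:45-17:50 (subtract 1h to convert from UTC+1).
Hamid ∩ Viktor: 12:20-12:50.
Hamid ∩ Viktor ∩ Hana: 12:20-12:50.
Hamid ∩ Viktor ∩ Hana ∩ Sofia: 12:20-12:50.
So the common availability across everyone is 12:20-12:50.
The longest is 12:20-12:50 at 30 minutes.

30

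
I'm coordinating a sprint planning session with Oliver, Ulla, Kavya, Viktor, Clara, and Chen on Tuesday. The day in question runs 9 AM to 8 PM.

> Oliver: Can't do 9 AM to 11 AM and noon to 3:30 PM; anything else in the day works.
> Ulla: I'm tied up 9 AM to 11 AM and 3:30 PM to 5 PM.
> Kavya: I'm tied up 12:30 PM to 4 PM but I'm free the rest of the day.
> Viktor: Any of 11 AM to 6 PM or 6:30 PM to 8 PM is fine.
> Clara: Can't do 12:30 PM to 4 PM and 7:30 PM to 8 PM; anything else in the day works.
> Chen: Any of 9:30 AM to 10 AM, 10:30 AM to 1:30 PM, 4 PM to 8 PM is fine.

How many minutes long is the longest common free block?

Oliver free: 11:00-12:00, 15:30-20:00 (invert busy blocks within the working day).
Ulla free: 11:00-15:30, 17:00-20:00 (invert busy blocks within the working day).
Kavya free: 09:00-12:30, 16:00-20:00 (invert busy blocks within the working day).
Viktor free: 11:00-18:00, 18:30-20:00.
Clara free: 09:00-12:30, 16:00-19:30 (invert busy blocks within the working day).
Chen free: 09:30-10:00, 10:30-13:30, 16:00-20:00.
Oliver ∩ Ulla: 11:00-12:00, 17:00-20:00.
Oliver ∩ Ulla ∩ Kavya: 11:00-12:00, 17:00-20:00.
Oliver ∩ Ulla ∩ Kavya ∩ Viktor: 11:00-12:00, 17:00-18:00, 18:30-20:00.
Oliver ∩ Ulla ∩ Kavya ∩ Viktor ∩ Clara: 11:00-12:00, 17:00-18:00, 18:30-19:30.
Oliver ∩ Ulla ∩ Kavya ∩ Viktor ∩ Clara ∩ Chen: 11:00-12:00, 17:00-18:00, 18:30-19:30.
So the common availability across everyone is 11:00-12:00, 17:00-18:00, 18:30-19:30.
The longest is 11:00-12:00 at 60 minutes.

60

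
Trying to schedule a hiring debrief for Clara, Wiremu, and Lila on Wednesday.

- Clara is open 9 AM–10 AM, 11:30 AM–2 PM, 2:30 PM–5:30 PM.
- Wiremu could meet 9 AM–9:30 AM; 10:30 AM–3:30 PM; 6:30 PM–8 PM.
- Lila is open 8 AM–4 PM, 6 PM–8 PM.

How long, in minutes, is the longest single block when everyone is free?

Clara ∩ Wiremu: 09:00-09:30, 11:30-14:00, 14:30-15:30.
Clara ∩ Wiremu ∩ Lila: 09:00-09:30, 11:30-14:00, 14:30-15:30.
The longest is 11:30-14:00 at 150 minutes.

150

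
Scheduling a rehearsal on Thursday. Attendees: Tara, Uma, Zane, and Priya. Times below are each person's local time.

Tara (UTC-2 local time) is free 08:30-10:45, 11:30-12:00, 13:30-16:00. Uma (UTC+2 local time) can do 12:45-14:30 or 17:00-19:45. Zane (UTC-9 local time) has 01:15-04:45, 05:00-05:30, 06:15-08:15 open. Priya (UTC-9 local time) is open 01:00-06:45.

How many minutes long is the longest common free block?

Tara in UTC: 10:30-12:45, 13:30-14:00, 15:30-18:00 (add 2h to convert from UTC-2).
Uma in UTC: 10:45-12:30, 15:00-17:45 (subtract 2h to convert from UTC+2).
Zane in UTC: 10:15-13:45, 14:00-14:30, 15:15-17:15 (add 9h to convert from UTC-9).
Priya in UTC: 10:00-15:45 (add 9h to convert from UTC-9).
Tara ∩ Uma: 10:45-12:30, 15:30-17:45.
Tara ∩ Uma ∩ Zane: 10:45-12:30, 15:30-17:15.
Tara ∩ Uma ∩ Zane ∩ Priya: 10:45-12:30, 15:30-15:45.
The longest is 10:45-12:30 at 105 minutes.

105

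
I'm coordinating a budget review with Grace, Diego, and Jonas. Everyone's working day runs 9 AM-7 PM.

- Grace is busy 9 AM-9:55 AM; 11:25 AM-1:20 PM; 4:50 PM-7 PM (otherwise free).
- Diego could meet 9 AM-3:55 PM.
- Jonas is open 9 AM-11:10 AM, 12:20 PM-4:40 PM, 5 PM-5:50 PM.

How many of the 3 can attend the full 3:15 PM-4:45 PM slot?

Grace free: 09:55-11:25, 13:20-16:50 (invert busy blocks within the working day).
Diego free: 09:00-15:55.
Jonas free: 09:00-11:10, 12:20-16:40, 17:00-17:50.
Grace can make the full 15:15-16:45 slot — that's 1.

1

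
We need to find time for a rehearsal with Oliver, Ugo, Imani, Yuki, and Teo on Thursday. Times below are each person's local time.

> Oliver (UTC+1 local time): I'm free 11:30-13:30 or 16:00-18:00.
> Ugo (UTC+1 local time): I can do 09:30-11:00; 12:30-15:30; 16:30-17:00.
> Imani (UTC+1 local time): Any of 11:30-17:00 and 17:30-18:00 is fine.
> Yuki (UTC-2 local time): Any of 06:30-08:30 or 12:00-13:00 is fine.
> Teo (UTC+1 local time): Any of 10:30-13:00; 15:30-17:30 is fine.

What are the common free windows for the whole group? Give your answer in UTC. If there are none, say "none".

none

Oliver in UTC: 10:30-12:30, 15:00-17:00 (subtract 1h to convert from UTC+1).
Ugo in UTC: 08:30-10:00, 11:30-14:30, 15:30-16:00 (subtract 1h to convert from UTC+1).
Imani in UTC: 10:30-16:00, 16:30-17:00 (subtract 1h to convert from UTC+1).
Yuki in UTC: 08:30-10:30, 14:00-15:00 (add 2h to convert from UTC-2).
Teo in UTC: 09:30-12:00, 14:30-16:30 (subtract 1h to convert from UTC+1).
Oliver ∩ Ugo: 11:30-12:30, 15:30-16:00.
Oliver ∩ Ugo ∩ Imani: 11:30-12:30, 15:30-16:00.
Oliver ∩ Ugo ∩ Imani ∩ Yuki: ∅.
Oliver ∩ Ugo ∩ Imani ∩ Yuki ∩ Teo: ∅.
There is no time when everyone is free.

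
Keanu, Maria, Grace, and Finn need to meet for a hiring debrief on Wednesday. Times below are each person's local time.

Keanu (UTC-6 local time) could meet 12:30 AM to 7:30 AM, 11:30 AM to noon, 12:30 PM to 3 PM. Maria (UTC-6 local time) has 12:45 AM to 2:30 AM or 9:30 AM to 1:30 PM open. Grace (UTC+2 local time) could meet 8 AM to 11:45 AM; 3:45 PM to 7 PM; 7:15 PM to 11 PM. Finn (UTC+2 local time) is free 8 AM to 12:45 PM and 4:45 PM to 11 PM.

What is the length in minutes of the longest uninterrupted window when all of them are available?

Keanu in UTC: 06:30-13:30, 17:30-18:00, 18:30-21:00 (add 6h to convert from UTC-6).
Maria in UTC: 06:45-08:30, 15:30-19:30 (add 6h to convert from UTC-6).
Grace in UTC: 06:00-09:45, 13:45-17:00, 17:15-21:00 (subtract 2h to convert from UTC+2).
Finn in UTC: 06:00-10:45, 14:45-21:00 (subtract 2h to convert from UTC+2).
Keanu ∩ Maria: 06:45-08:30, 17:30-18:00, 18:30-19:30.
Keanu ∩ Maria ∩ Grace: 06:45-08:30, 17:30-18:00, 18:30-19:30.
Keanu ∩ Maria ∩ Grace ∩ Finn: 06:45-08:30, 17:30-18:00, 18:30-19:30.
The longest is 06:45-08:30 at 105 minutes.

105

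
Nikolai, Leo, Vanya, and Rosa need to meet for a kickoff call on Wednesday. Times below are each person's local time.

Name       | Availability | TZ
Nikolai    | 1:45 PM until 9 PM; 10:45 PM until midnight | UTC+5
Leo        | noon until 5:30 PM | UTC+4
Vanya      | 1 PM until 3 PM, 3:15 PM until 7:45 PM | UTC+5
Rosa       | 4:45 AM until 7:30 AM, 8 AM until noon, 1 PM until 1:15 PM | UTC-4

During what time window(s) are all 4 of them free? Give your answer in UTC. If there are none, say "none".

Nikolai in UTC: 08:45-16:00, 17:45-19:00 (subtract 5h to convert from UTC+5).
Leo in UTC: 08:00-13:30 (subtract 4h to convert from UTC+4).
Vanya in UTC: 08:00-10:00, 10:15-14:45 (subtract 5h to convert from UTC+5).
Rosa in UTC: 08:45-11:30, 12:00-16:00, 17:00-17:15 (add 4h to convert from UTC-4).
Nikolai ∩ Leo: 08:45-13:30.
Nikolai ∩ Leo ∩ Vanya: 08:45-10:00, 10:15-13:30.
Nikolai ∩ Leo ∩ Vanya ∩ Rosa: 08:45-10:00, 10:15-11:30, 12:00-13:30.

08:45-10:00, 10:15-11:30, 12:00-13:30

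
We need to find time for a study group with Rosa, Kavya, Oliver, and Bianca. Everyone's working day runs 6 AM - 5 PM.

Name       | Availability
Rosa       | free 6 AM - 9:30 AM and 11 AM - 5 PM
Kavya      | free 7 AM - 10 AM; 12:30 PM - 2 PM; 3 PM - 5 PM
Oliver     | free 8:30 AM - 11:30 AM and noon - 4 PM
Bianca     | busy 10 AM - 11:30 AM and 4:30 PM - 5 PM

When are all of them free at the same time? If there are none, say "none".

08:30-09:30, 12:30-14:00, 15:00-16:00

Rosa free: 06:00-09:30, 11:00-17:00.
Kavya free: 07:00-10:00, 12:30-14:00, 15:00-17:00.
Oliver free: 08:30-11:30, 12:00-16:00.
Bianca free: 06:00-10:00, 11:30-16:30 (invert busy blocks within the working day).
Rosa ∩ Kavya: 07:00-09:30, 12:30-14:00, 15:00-17:00.
Rosa ∩ Kavya ∩ Oliver: 08:30-09:30, 12:30-14:00, 15:00-16:00.
Rosa ∩ Kavya ∩ Oliver ∩ Bianca: 08:30-09:30, 12:30-14:00, 15:00-16:00.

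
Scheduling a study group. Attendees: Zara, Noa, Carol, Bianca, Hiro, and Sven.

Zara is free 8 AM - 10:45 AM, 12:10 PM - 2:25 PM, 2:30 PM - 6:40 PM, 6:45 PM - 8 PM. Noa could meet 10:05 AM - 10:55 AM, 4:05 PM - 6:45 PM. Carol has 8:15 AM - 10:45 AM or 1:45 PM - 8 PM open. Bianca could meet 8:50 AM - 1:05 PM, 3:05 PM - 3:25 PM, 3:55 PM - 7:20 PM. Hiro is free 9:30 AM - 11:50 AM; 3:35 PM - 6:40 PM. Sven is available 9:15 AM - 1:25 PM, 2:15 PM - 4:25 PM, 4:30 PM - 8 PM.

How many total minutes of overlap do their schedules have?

190

Zara ∩ Noa: 10:05-10:45, 16:05-18:40.
Zara ∩ Noa ∩ Carol: 10:05-10:45, 16:05-18:40.
Zara ∩ Noa ∩ Carol ∩ Bianca: 10:05-10:45, 16:05-18:40.
Zara ∩ Noa ∩ Carol ∩ Bianca ∩ Hiro: 10:05-10:45, 16:05-18:40.
Zara ∩ Noa ∩ Carol ∩ Bianca ∩ Hiro ∩ Sven: 10:05-10:45, 16:05-16:25, 16:30-18:40.
Those are the intersection windows.
Summing the common windows: 40 + 20 + 130 = 190 minutes.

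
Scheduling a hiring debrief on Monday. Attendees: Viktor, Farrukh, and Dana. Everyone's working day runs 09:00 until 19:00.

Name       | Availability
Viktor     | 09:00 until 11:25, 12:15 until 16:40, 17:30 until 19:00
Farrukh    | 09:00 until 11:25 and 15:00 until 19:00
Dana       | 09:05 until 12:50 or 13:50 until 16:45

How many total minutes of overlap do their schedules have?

240

Viktor ∩ Farrukh: 09:00-11:25, 15:00-16:40, 17:30-19:00.
Viktor ∩ Farrukh ∩ Dana: 09:05-11:25, 15:00-16:40.
Those are the intersection windows.
Summing the common windows: 140 + 100 = 240 minutes.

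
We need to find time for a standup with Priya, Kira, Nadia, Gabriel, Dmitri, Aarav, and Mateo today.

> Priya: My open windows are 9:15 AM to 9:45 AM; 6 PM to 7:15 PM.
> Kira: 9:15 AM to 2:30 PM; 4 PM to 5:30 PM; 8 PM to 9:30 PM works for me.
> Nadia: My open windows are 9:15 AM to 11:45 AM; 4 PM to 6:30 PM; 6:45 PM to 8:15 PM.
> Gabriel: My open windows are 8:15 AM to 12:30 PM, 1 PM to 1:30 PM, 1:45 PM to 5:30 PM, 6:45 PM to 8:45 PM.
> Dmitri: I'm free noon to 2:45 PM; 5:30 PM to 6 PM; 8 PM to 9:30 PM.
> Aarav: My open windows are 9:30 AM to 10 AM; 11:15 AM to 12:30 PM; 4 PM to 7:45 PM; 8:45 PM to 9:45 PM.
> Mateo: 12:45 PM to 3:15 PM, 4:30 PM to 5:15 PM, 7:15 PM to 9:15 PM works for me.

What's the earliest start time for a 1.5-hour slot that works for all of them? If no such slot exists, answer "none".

none

Priya ∩ Kira: 09:15-09:45.
Priya ∩ Kira ∩ Nadia: 09:15-09:45.
Priya ∩ Kira ∩ Nadia ∩ Gabriel: 09:15-09:45.
Priya ∩ Kira ∩ Nadia ∩ Gabriel ∩ Dmitri: ∅.
Priya ∩ Kira ∩ Nadia ∩ Gabriel ∩ Dmitri ∩ Aarav: ∅.
Priya ∩ Kira ∩ Nadia ∩ Gabriel ∩ Dmitri ∩ Aarav ∩ Mateo: ∅.
There is no time when everyone is free.
No common window is at least 90 minutes long.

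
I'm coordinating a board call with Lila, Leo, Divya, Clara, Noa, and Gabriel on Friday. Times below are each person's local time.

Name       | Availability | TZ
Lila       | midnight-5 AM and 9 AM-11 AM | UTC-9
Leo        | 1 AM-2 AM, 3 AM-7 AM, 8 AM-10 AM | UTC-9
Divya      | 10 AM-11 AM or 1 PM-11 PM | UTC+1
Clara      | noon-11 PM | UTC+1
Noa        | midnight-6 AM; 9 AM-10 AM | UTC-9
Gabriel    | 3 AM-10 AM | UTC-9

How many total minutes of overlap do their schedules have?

Lila in UTC: 09:00-14:00, 18:00-20:00 (add 9h to convert from UTC-9).
Leo in UTC: 10:00-11:00, 12:00-16:00, 17:00-19:00 (add 9h to convert from UTC-9).
Divya in UTC: 09:00-10:00, 12:00-22:00 (subtract 1h to convert from UTC+1).
Clara in UTC: 11:00-22:00 (subtract 1h to convert from UTC+1).
Noa in UTC: 09:00-15:00, 18:00-19:00 (add 9h to convert from UTC-9).
Gabriel in UTC: 12:00-19:00 (add 9h to convert from UTC-9).
Lila ∩ Leo: 10:00-11:00, 12:00-14:00, 18:00-19:00.
Lila ∩ Leo ∩ Divya: 12:00-14:00, 18:00-19:00.
Lila ∩ Leo ∩ Divya ∩ Clara: 12:00-14:00, 18:00-19:00.
Lila ∩ Leo ∩ Divya ∩ Clara ∩ Noa: 12:00-14:00, 18:00-19:00.
Lila ∩ Leo ∩ Divya ∩ Clara ∩ Noa ∩ Gabriel: 12:00-14:00, 18:00-19:00.
Summing the common windows: 120 + 60 = 180 minutes.

180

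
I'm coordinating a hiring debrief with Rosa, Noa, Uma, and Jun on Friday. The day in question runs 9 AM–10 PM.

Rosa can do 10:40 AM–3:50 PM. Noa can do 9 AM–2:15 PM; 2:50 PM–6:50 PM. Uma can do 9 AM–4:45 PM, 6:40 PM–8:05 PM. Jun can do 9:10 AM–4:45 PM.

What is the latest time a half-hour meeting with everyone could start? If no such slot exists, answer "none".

Rosa ∩ Noa: 10:40-14:15, 14:50-15:50.
Rosa ∩ Noa ∩ Uma: 10:40-14:15, 14:50-15:50.
Rosa ∩ Noa ∩ Uma ∩ Jun: 10:40-14:15, 14:50-15:50.
The last common window of at least 30 minutes is 14:50-15:50; a 30-minute meeting can start as late as 15:20 and still end by 15:50.

15:20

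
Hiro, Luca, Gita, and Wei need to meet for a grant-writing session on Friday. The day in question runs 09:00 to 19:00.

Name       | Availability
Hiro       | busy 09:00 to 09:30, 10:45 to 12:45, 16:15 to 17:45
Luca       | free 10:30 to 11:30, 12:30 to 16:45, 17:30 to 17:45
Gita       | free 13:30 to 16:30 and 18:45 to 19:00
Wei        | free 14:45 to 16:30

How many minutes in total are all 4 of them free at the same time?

90

Hiro free: 09:30-10:45, 12:45-16:15, 17:45-19:00 (invert busy blocks within the working day).
Luca free: 10:30-11:30, 12:30-16:45, 17:30-17:45.
Gita free: 13:30-16:30, 18:45-19:00.
Wei free: 14:45-16:30.
Hiro ∩ Luca: 10:30-10:45, 12:45-16:15.
Hiro ∩ Luca ∩ Gita: 13:30-16:15.
Hiro ∩ Luca ∩ Gita ∩ Wei: 14:45-16:15.
That's a single block of 90 minutes.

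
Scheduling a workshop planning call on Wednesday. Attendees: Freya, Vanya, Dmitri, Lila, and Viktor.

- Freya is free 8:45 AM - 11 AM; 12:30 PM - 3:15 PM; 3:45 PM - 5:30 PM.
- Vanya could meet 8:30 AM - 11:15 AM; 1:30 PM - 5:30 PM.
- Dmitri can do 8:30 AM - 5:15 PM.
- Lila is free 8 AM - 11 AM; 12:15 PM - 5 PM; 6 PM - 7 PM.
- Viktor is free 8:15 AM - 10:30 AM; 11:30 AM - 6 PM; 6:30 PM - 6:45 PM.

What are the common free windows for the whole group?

08:45-10:30, 13:30-15:15, 15:45-17:00

Freya ∩ Vanya: 08:45-11:00, 13:30-15:15, 15:45-17:30.
Freya ∩ Vanya ∩ Dmitri: 08:45-11:00, 13:30-15:15, 15:45-17:15.
Freya ∩ Vanya ∩ Dmitri ∩ Lila: 08:45-11:00, 13:30-15:15, 15:45-17:00.
Freya ∩ Vanya ∩ Dmitri ∩ Lila ∩ Viktor: 08:45-10:30, 13:30-15:15, 15:45-17:00.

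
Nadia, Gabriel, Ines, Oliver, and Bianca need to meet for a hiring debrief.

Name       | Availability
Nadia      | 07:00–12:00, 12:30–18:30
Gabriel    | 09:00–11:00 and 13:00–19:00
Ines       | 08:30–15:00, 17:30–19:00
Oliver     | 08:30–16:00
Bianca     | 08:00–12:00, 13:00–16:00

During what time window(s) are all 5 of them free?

09:00-11:00, 13:00-15:00

Nadia ∩ Gabriel: 09:00-11:00, 13:00-18:30.
Nadia ∩ Gabriel ∩ Ines: 09:00-11:00, 13:00-15:00, 17:30-18:30.
Nadia ∩ Gabriel ∩ Ines ∩ Oliver: 09:00-11:00, 13:00-15:00.
Nadia ∩ Gabriel ∩ Ines ∩ Oliver ∩ Bianca: 09:00-11:00, 13:00-15:00.
Those are the intersection windows.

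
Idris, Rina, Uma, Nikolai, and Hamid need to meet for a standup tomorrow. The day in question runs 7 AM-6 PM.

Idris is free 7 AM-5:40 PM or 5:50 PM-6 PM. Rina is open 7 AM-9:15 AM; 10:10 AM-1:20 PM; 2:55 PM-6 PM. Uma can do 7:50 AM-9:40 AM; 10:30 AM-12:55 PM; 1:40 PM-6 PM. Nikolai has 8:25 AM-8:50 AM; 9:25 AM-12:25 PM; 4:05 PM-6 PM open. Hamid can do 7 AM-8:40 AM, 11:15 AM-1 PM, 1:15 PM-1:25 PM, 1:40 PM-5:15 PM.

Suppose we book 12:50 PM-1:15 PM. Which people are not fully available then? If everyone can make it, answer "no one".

Idris: free for 12:50-13:15. Rina: free for 12:50-13:15. Uma: not fully free for 12:50-13:15. Nikolai: not fully free for 12:50-13:15. Hamid: not fully free for 12:50-13:15.

Hamid, Nikolai, Uma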